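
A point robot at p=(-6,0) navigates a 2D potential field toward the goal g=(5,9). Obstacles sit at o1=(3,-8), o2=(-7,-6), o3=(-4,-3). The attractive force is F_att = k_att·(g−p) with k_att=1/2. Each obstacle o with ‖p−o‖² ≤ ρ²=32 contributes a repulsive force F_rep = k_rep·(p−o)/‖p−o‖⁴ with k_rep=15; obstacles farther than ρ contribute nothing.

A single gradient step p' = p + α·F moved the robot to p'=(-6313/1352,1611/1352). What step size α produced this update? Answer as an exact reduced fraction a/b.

F_att = 1/2·(g−p) = 1/2·(11,9) = (5.5000,4.5000)
o1: d²=145 > ρ²=32 → inactive
o2: d²=37 > ρ²=32 → inactive
o3: d²=13 ≤ ρ²=32; F_rep = 15·(-2,3)/13² = (-0.1775,0.2663)
F = F_att + ΣF_rep = (5.3225,4.7663)
Δp = p'−p = (1.3306,1.1916); α = Δx/Fx = (1799/1352) / (1799/338) = 1/4
check: Δy/Fy = (1611/1352) / (1611/338) = 1/4 ✓

α = 1/4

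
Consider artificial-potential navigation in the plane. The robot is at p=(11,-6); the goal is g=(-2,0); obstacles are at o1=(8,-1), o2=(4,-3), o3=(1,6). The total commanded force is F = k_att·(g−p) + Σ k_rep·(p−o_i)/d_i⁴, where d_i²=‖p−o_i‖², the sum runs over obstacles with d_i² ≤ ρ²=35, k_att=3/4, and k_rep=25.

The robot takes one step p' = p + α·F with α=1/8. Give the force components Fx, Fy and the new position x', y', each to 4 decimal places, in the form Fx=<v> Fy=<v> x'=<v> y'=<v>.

Fx=-9.6851 Fy=4.3919 x'=9.7894 y'=-5.4510

F_att = 3/4·(g−p) = 3/4·(-13,6) = (-9.7500,4.5000)
o1: d²=34 ≤ ρ²=35; F_rep = 25·(3,-5)/34² = (0.0649,-0.1081)
o2: d²=58 > ρ²=35 → inactive
o3: d²=244 > ρ²=35 → inactive
F = F_att + ΣF_rep = (-9.6851,4.3919)
p' = p + 1/8·F = (9.7894,-5.4510)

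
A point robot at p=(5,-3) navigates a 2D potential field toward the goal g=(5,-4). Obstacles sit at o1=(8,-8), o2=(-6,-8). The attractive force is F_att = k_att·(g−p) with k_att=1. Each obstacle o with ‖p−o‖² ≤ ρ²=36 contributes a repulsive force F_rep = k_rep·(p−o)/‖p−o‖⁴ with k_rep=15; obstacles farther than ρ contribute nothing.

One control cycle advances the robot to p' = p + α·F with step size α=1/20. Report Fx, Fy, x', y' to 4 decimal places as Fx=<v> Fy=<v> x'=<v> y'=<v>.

Fx=-0.0389 Fy=-0.9351 x'=4.9981 y'=-3.0468

F_att = 1·(g−p) = 1·(0,-1) = (0.0000,-1.0000)
o1: d²=34 ≤ ρ²=36; F_rep = 15·(-3,5)/34² = (-0.0389,0.0649)
o2: d²=146 > ρ²=36 → inactive
F = F_att + ΣF_rep = (-0.0389,-0.9351)
p' = p + 1/20·F = (4.9981,-3.0468)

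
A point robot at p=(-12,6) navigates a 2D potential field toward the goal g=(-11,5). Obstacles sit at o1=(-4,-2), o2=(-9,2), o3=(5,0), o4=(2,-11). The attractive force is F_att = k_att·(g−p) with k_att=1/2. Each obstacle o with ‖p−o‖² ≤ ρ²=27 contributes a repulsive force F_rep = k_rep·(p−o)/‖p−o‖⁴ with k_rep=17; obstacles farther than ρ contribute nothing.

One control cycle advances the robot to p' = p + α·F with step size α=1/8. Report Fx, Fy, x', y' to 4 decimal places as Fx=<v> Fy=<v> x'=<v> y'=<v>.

Fx=0.4184 Fy=-0.3912 x'=-11.9477 y'=5.9511

F_att = 1/2·(g−p) = 1/2·(1,-1) = (0.5000,-0.5000)
o1: d²=128 > ρ²=27 → inactive
o2: d²=25 ≤ ρ²=27; F_rep = 17·(-3,4)/25² = (-0.0816,0.1088)
o3: d²=325 > ρ²=27 → inactive
o4: d²=485 > ρ²=27 → inactive
F = F_att + ΣF_rep = (0.4184,-0.3912)
p' = p + 1/8·F = (-11.9477,5.9511)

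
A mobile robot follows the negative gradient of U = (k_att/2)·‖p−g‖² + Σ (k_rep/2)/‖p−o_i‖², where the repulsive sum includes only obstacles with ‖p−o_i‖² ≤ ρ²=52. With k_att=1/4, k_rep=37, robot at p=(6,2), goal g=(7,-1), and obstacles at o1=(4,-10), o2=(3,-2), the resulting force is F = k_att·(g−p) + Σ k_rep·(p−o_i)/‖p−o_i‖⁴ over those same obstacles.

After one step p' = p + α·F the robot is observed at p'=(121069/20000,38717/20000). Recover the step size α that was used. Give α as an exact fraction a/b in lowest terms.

F_att = 1/4·(g−p) = 1/4·(1,-3) = (0.2500,-0.7500)
o1: d²=148 > ρ²=52 → inactive
o2: d²=25 ≤ ρ²=52; F_rep = 37·(3,4)/25² = (0.1776,0.2368)
F = F_att + ΣF_rep = (0.4276,-0.5132)
Δp = p'−p = (0.0534,-0.0641); α = Δx/Fx = (1069/20000) / (1069/2500) = 1/8
check: Δy/Fy = (-1283/20000) / (-1283/2500) = 1/8 ✓

α = 1/8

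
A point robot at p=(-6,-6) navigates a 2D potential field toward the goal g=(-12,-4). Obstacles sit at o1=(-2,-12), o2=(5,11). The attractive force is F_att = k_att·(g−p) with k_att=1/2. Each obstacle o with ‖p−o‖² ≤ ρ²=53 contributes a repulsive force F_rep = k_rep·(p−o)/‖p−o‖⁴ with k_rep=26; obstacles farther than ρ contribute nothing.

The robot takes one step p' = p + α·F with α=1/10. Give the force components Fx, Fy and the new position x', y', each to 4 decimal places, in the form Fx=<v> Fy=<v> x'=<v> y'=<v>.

Fx=-3.0385 Fy=1.0577 x'=-6.3038 y'=-5.8942

F_att = 1/2·(g−p) = 1/2·(-6,2) = (-3.0000,1.0000)
o1: d²=52 ≤ ρ²=53; F_rep = 26·(-4,6)/52² = (-0.0385,0.0577)
o2: d²=410 > ρ²=53 → inactive
F = F_att + ΣF_rep = (-3.0385,1.0577)
p' = p + 1/10·F = (-6.3038,-5.8942)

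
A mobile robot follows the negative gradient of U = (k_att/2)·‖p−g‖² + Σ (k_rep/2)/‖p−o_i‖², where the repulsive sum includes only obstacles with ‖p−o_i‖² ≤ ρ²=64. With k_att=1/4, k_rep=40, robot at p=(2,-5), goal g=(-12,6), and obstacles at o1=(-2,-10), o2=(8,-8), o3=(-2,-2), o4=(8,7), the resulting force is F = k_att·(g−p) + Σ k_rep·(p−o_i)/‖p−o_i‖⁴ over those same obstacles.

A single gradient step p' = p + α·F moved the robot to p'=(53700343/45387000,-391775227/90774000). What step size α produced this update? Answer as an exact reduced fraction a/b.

F_att = 1/4·(g−p) = 1/4·(-14,11) = (-3.5000,2.7500)
o1: d²=41 ≤ ρ²=64; F_rep = 40·(4,5)/41² = (0.0952,0.1190)
o2: d²=45 ≤ ρ²=64; F_rep = 40·(-6,3)/45² = (-0.1185,0.0593)
o3: d²=25 ≤ ρ²=64; F_rep = 40·(4,-3)/25² = (0.2560,-0.1920)
o4: d²=180 > ρ²=64 → inactive
F = F_att + ΣF_rep = (-3.2673,2.7362)
Δp = p'−p = (-0.8168,0.6841); α = Δx/Fx = (-37073657/45387000) / (-37073657/11346750) = 1/4
check: Δy/Fy = (62094773/90774000) / (62094773/22693500) = 1/4 ✓

α = 1/4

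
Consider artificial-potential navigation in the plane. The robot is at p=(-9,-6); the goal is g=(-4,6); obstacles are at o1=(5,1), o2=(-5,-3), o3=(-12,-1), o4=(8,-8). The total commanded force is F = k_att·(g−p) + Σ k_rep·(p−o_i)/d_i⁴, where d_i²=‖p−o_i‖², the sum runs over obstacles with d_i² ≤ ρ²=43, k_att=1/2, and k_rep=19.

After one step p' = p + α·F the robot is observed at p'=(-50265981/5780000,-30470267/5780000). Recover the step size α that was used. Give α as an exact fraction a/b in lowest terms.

α = 1/8

F_att = 1/2·(g−p) = 1/2·(5,12) = (2.5000,6.0000)
o1: d²=245 > ρ²=43 → inactive
o2: d²=25 ≤ ρ²=43; F_rep = 19·(-4,-3)/25² = (-0.1216,-0.0912)
o3: d²=34 ≤ ρ²=43; F_rep = 19·(3,-5)/34² = (0.0493,-0.0822)
o4: d²=293 > ρ²=43 → inactive
F = F_att + ΣF_rep = (2.4277,5.8266)
Δp = p'−p = (0.3035,0.7283); α = Δx/Fx = (1754019/5780000) / (1754019/722500) = 1/8
check: Δy/Fy = (4209733/5780000) / (4209733/722500) = 1/8 ✓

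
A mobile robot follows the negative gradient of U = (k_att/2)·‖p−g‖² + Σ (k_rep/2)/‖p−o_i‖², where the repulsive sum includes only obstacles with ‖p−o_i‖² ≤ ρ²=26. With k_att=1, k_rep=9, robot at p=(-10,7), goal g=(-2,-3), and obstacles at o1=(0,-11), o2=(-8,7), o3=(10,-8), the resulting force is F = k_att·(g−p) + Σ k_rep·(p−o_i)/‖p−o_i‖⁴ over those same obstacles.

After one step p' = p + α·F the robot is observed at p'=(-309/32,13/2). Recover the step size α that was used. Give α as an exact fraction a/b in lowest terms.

F_att = 1·(g−p) = 1·(8,-10) = (8.0000,-10.0000)
o1: d²=424 > ρ²=26 → inactive
o2: d²=4 ≤ ρ²=26; F_rep = 9·(-2,0)/4² = (-1.1250,0.0000)
o3: d²=625 > ρ²=26 → inactive
F = F_att + ΣF_rep = (6.8750,-10.0000)
Δp = p'−p = (0.3438,-0.5000); α = Δx/Fx = (11/32) / (55/8) = 1/20
check: Δy/Fy = (-1/2) / (-10) = 1/20 ✓

α = 1/20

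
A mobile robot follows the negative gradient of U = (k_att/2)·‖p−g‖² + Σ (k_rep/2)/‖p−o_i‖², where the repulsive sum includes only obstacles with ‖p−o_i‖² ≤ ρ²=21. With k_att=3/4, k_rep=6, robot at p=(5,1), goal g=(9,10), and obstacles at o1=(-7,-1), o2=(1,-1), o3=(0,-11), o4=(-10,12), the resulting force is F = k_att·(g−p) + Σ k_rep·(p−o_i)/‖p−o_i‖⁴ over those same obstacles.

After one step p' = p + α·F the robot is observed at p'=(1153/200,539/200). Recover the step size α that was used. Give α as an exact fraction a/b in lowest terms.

F_att = 3/4·(g−p) = 3/4·(4,9) = (3.0000,6.7500)
o1: d²=148 > ρ²=21 → inactive
o2: d²=20 ≤ ρ²=21; F_rep = 6·(4,2)/20² = (0.0600,0.0300)
o3: d²=169 > ρ²=21 → inactive
o4: d²=346 > ρ²=21 → inactive
F = F_att + ΣF_rep = (3.0600,6.7800)
Δp = p'−p = (0.7650,1.6950); α = Δx/Fx = (153/200) / (153/50) = 1/4
check: Δy/Fy = (339/200) / (339/50) = 1/4 ✓

α = 1/4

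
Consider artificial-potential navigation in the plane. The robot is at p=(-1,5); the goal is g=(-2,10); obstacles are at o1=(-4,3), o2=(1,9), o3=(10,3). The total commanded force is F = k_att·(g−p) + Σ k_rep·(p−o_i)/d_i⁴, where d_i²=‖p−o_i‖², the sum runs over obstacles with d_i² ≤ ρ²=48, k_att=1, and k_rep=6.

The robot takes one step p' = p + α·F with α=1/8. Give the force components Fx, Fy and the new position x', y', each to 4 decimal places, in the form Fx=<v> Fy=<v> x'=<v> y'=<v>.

Fx=-0.9235 Fy=5.0110 x'=-1.1154 y'=5.6264

F_att = 1·(g−p) = 1·(-1,5) = (-1.0000,5.0000)
o1: d²=13 ≤ ρ²=48; F_rep = 6·(3,2)/13² = (0.1065,0.0710)
o2: d²=20 ≤ ρ²=48; F_rep = 6·(-2,-4)/20² = (-0.0300,-0.0600)
o3: d²=125 > ρ²=48 → inactive
F = F_att + ΣF_rep = (-0.9235,5.0110)
p' = p + 1/8·F = (-1.1154,5.6264)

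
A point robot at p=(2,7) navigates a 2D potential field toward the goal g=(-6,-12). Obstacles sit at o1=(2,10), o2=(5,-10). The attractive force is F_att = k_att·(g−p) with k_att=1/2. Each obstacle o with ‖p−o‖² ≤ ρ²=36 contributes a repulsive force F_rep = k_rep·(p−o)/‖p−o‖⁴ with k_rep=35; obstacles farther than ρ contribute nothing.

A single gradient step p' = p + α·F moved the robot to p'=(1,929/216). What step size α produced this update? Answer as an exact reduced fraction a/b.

α = 1/4

F_att = 1/2·(g−p) = 1/2·(-8,-19) = (-4.0000,-9.5000)
o1: d²=9 ≤ ρ²=36; F_rep = 35·(0,-3)/9² = (0.0000,-1.2963)
o2: d²=298 > ρ²=36 → inactive
F = F_att + ΣF_rep = (-4.0000,-10.7963)
Δp = p'−p = (-1.0000,-2.6991); α = Δx/Fx = (-1) / (-4) = 1/4
check: Δy/Fy = (-583/216) / (-583/54) = 1/4 ✓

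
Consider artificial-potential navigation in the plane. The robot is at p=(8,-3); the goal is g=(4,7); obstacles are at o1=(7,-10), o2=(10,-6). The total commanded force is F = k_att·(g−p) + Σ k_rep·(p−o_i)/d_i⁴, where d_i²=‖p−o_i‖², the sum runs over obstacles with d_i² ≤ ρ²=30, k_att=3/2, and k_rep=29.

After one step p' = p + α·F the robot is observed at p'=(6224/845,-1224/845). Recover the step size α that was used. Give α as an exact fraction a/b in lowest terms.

F_att = 3/2·(g−p) = 3/2·(-4,10) = (-6.0000,15.0000)
o1: d²=50 > ρ²=30 → inactive
o2: d²=13 ≤ ρ²=30; F_rep = 29·(-2,3)/13² = (-0.3432,0.5148)
F = F_att + ΣF_rep = (-6.3432,15.5148)
Δp = p'−p = (-0.6343,1.5515); α = Δx/Fx = (-536/845) / (-1072/169) = 1/10
check: Δy/Fy = (1311/845) / (2622/169) = 1/10 ✓

α = 1/10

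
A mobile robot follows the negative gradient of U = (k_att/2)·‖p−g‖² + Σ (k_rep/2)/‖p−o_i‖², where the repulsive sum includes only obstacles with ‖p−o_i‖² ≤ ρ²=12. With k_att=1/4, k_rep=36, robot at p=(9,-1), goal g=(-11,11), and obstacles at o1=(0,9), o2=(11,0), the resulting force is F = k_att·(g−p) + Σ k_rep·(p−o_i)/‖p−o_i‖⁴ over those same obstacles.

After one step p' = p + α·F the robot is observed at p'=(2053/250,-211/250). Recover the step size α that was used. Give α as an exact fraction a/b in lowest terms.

α = 1/10

F_att = 1/4·(g−p) = 1/4·(-20,12) = (-5.0000,3.0000)
o1: d²=181 > ρ²=12 → inactive
o2: d²=5 ≤ ρ²=12; F_rep = 36·(-2,-1)/5² = (-2.8800,-1.4400)
F = F_att + ΣF_rep = (-7.8800,1.5600)
Δp = p'−p = (-0.7880,0.1560); α = Δx/Fx = (-197/250) / (-197/25) = 1/10
check: Δy/Fy = (39/250) / (39/25) = 1/10 ✓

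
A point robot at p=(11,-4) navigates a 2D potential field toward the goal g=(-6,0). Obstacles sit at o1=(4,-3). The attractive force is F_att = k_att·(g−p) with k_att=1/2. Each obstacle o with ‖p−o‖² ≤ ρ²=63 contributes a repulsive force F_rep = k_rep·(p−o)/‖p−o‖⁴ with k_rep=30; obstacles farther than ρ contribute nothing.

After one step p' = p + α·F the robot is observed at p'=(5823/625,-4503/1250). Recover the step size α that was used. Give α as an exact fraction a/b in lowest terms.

α = 1/5

F_att = 1/2·(g−p) = 1/2·(-17,4) = (-8.5000,2.0000)
o1: d²=50 ≤ ρ²=63; F_rep = 30·(7,-1)/50² = (0.0840,-0.0120)
F = F_att + ΣF_rep = (-8.4160,1.9880)
Δp = p'−p = (-1.6832,0.3976); α = Δx/Fx = (-1052/625) / (-1052/125) = 1/5
check: Δy/Fy = (497/1250) / (497/250) = 1/5 ✓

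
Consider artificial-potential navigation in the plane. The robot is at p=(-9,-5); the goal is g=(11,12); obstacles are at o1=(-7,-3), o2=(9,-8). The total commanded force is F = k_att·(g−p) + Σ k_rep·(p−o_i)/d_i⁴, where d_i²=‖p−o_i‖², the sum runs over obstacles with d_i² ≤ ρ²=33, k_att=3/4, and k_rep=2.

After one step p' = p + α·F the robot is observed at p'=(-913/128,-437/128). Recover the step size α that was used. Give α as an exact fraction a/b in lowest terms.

α = 1/8

F_att = 3/4·(g−p) = 3/4·(20,17) = (15.0000,12.7500)
o1: d²=8 ≤ ρ²=33; F_rep = 2·(-2,-2)/8² = (-0.0625,-0.0625)
o2: d²=333 > ρ²=33 → inactive
F = F_att + ΣF_rep = (14.9375,12.6875)
Δp = p'−p = (1.8672,1.5859); α = Δx/Fx = (239/128) / (239/16) = 1/8
check: Δy/Fy = (203/128) / (203/16) = 1/8 ✓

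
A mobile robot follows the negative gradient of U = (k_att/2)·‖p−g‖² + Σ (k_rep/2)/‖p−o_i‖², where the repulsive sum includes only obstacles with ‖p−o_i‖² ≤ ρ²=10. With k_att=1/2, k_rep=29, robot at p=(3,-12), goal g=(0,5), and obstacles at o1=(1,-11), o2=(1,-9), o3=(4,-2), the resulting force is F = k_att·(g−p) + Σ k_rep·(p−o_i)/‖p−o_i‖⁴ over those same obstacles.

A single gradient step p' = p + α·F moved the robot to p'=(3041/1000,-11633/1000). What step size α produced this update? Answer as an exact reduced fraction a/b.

α = 1/20

F_att = 1/2·(g−p) = 1/2·(-3,17) = (-1.5000,8.5000)
o1: d²=5 ≤ ρ²=10; F_rep = 29·(2,-1)/5² = (2.3200,-1.1600)
o2: d²=13 > ρ²=10 → inactive
o3: d²=101 > ρ²=10 → inactive
F = F_att + ΣF_rep = (0.8200,7.3400)
Δp = p'−p = (0.0410,0.3670); α = Δx/Fx = (41/1000) / (41/50) = 1/20
check: Δy/Fy = (367/1000) / (367/50) = 1/20 ✓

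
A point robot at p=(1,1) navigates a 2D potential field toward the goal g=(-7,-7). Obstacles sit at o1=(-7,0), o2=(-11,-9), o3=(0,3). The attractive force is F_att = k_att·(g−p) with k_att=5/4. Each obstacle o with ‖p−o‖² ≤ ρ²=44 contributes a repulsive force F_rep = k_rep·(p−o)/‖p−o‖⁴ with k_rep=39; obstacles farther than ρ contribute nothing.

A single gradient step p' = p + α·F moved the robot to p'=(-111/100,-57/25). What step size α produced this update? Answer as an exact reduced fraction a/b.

F_att = 5/4·(g−p) = 5/4·(-8,-8) = (-10.0000,-10.0000)
o1: d²=65 > ρ²=44 → inactive
o2: d²=244 > ρ²=44 → inactive
o3: d²=5 ≤ ρ²=44; F_rep = 39·(1,-2)/5² = (1.5600,-3.1200)
F = F_att + ΣF_rep = (-8.4400,-13.1200)
Δp = p'−p = (-2.1100,-3.2800); α = Δx/Fx = (-211/100) / (-211/25) = 1/4
check: Δy/Fy = (-82/25) / (-328/25) = 1/4 ✓

α = 1/4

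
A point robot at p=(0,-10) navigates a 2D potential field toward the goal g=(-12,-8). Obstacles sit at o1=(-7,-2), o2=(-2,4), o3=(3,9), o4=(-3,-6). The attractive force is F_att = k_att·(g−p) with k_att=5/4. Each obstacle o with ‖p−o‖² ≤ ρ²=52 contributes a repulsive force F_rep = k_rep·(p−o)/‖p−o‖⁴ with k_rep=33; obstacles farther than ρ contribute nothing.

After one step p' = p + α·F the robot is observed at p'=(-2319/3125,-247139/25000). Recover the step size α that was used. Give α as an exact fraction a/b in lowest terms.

α = 1/20

F_att = 5/4·(g−p) = 5/4·(-12,2) = (-15.0000,2.5000)
o1: d²=113 > ρ²=52 → inactive
o2: d²=200 > ρ²=52 → inactive
o3: d²=370 > ρ²=52 → inactive
o4: d²=25 ≤ ρ²=52; F_rep = 33·(3,-4)/25² = (0.1584,-0.2112)
F = F_att + ΣF_rep = (-14.8416,2.2888)
Δp = p'−p = (-0.7421,0.1144); α = Δx/Fx = (-2319/3125) / (-9276/625) = 1/20
check: Δy/Fy = (2861/25000) / (2861/1250) = 1/20 ✓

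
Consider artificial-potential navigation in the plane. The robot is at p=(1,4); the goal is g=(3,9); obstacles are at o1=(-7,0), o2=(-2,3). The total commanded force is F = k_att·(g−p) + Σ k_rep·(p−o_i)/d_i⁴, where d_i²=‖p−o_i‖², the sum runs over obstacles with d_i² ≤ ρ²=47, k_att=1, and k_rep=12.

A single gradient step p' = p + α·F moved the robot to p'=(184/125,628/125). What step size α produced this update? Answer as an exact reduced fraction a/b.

α = 1/5

F_att = 1·(g−p) = 1·(2,5) = (2.0000,5.0000)
o1: d²=80 > ρ²=47 → inactive
o2: d²=10 ≤ ρ²=47; F_rep = 12·(3,1)/10² = (0.3600,0.1200)
F = F_att + ΣF_rep = (2.3600,5.1200)
Δp = p'−p = (0.4720,1.0240); α = Δx/Fx = (59/125) / (59/25) = 1/5
check: Δy/Fy = (128/125) / (128/25) = 1/5 ✓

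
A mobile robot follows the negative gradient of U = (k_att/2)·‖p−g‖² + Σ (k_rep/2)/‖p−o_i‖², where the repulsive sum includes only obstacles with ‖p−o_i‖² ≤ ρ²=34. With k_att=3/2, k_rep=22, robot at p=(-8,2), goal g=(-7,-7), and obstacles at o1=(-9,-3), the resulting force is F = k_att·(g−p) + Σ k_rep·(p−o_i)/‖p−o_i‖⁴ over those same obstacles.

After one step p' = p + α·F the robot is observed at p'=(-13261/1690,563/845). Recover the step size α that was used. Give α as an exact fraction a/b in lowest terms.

α = 1/10

F_att = 3/2·(g−p) = 3/2·(1,-9) = (1.5000,-13.5000)
o1: d²=26 ≤ ρ²=34; F_rep = 22·(1,5)/26² = (0.0325,0.1627)
F = F_att + ΣF_rep = (1.5325,-13.3373)
Δp = p'−p = (0.1533,-1.3337); α = Δx/Fx = (259/1690) / (259/169) = 1/10
check: Δy/Fy = (-1127/845) / (-2254/169) = 1/10 ✓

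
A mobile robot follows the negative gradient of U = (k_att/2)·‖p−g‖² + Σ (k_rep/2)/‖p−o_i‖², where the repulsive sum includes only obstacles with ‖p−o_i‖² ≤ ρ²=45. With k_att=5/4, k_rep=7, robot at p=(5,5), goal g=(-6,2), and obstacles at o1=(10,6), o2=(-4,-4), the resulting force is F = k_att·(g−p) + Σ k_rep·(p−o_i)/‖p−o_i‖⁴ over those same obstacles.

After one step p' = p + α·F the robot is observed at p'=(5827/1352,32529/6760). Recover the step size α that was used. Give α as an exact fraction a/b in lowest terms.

α = 1/20

F_att = 5/4·(g−p) = 5/4·(-11,-3) = (-13.7500,-3.7500)
o1: d²=26 ≤ ρ²=45; F_rep = 7·(-5,-1)/26² = (-0.0518,-0.0104)
o2: d²=162 > ρ²=45 → inactive
F = F_att + ΣF_rep = (-13.8018,-3.7604)
Δp = p'−p = (-0.6901,-0.1880); α = Δx/Fx = (-933/1352) / (-4665/338) = 1/20
check: Δy/Fy = (-1271/6760) / (-1271/338) = 1/20 ✓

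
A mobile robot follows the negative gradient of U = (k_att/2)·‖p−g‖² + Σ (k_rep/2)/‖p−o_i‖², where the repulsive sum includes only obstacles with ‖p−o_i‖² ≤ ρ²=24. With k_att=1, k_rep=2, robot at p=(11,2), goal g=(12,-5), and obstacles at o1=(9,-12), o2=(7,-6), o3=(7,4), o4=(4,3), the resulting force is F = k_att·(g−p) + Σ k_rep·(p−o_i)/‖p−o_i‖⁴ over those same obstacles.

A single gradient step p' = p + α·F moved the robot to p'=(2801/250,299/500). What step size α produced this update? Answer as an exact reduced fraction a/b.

F_att = 1·(g−p) = 1·(1,-7) = (1.0000,-7.0000)
o1: d²=200 > ρ²=24 → inactive
o2: d²=80 > ρ²=24 → inactive
o3: d²=20 ≤ ρ²=24; F_rep = 2·(4,-2)/20² = (0.0200,-0.0100)
o4: d²=50 > ρ²=24 → inactive
F = F_att + ΣF_rep = (1.0200,-7.0100)
Δp = p'−p = (0.2040,-1.4020); α = Δx/Fx = (51/250) / (51/50) = 1/5
check: Δy/Fy = (-701/500) / (-701/100) = 1/5 ✓

α = 1/5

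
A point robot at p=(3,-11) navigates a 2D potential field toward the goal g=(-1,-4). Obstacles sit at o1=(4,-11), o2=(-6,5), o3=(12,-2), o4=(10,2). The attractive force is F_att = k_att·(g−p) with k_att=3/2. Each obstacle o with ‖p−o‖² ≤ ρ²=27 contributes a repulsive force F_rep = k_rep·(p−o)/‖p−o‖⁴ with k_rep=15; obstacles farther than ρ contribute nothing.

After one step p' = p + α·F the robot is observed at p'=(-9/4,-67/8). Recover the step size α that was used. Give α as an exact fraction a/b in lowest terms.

α = 1/4

F_att = 3/2·(g−p) = 3/2·(-4,7) = (-6.0000,10.5000)
o1: d²=1 ≤ ρ²=27; F_rep = 15·(-1,0)/1² = (-15.0000,0.0000)
o2: d²=337 > ρ²=27 → inactive
o3: d²=162 > ρ²=27 → inactive
o4: d²=218 > ρ²=27 → inactive
F = F_att + ΣF_rep = (-21.0000,10.5000)
Δp = p'−p = (-5.2500,2.6250); α = Δx/Fx = (-21/4) / (-21) = 1/4
check: Δy/Fy = (21/8) / (21/2) = 1/4 ✓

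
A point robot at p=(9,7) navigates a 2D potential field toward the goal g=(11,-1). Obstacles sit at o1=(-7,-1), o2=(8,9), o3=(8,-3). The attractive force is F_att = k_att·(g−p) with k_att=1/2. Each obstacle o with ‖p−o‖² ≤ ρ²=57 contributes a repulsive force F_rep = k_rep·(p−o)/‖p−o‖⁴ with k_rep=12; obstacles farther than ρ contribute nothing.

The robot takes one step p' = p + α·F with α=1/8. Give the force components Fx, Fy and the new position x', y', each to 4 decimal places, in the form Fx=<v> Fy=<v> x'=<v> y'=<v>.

Fx=1.4800 Fy=-4.9600 x'=9.1850 y'=6.3800

F_att = 1/2·(g−p) = 1/2·(2,-8) = (1.0000,-4.0000)
o1: d²=320 > ρ²=57 → inactive
o2: d²=5 ≤ ρ²=57; F_rep = 12·(1,-2)/5² = (0.4800,-0.9600)
o3: d²=101 > ρ²=57 → inactive
F = F_att + ΣF_rep = (1.4800,-4.9600)
p' = p + 1/8·F = (9.1850,6.3800)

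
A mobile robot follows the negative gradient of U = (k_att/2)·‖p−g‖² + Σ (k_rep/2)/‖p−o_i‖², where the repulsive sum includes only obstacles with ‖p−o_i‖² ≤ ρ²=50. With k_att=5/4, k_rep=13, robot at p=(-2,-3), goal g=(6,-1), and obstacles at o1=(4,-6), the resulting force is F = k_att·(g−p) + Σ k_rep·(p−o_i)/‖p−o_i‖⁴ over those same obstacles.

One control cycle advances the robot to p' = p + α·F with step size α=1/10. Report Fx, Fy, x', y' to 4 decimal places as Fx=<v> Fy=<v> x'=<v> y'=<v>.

F_att = 5/4·(g−p) = 5/4·(8,2) = (10.0000,2.5000)
o1: d²=45 ≤ ρ²=50; F_rep = 13·(-6,3)/45² = (-0.0385,0.0193)
F = F_att + ΣF_rep = (9.9615,2.5193)
p' = p + 1/10·F = (-1.0039,-2.7481)

Fx=9.9615 Fy=2.5193 x'=-1.0039 y'=-2.7481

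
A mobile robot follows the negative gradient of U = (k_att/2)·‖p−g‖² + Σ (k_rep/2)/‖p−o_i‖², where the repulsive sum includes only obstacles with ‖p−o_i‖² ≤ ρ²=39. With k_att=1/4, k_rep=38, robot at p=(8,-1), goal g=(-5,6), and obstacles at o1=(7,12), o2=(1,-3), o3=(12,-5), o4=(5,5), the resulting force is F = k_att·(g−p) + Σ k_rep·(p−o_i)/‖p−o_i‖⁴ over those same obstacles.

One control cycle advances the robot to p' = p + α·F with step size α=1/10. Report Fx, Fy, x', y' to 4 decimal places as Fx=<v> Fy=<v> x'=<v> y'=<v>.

Fx=-3.3984 Fy=1.8984 x'=7.6602 y'=-0.8102

F_att = 1/4·(g−p) = 1/4·(-13,7) = (-3.2500,1.7500)
o1: d²=170 > ρ²=39 → inactive
o2: d²=53 > ρ²=39 → inactive
o3: d²=32 ≤ ρ²=39; F_rep = 38·(-4,4)/32² = (-0.1484,0.1484)
o4: d²=45 > ρ²=39 → inactive
F = F_att + ΣF_rep = (-3.3984,1.8984)
p' = p + 1/10·F = (7.6602,-0.8102)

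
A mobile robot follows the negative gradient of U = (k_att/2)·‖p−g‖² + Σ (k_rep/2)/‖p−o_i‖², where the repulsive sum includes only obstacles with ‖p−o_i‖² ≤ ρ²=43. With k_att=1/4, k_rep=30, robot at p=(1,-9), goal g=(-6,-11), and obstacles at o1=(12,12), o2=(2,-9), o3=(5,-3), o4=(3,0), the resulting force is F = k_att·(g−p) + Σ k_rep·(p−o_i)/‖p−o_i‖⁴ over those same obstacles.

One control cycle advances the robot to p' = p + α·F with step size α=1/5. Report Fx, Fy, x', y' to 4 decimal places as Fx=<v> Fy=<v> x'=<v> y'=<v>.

Fx=-31.7500 Fy=-0.5000 x'=-5.3500 y'=-9.1000

F_att = 1/4·(g−p) = 1/4·(-7,-2) = (-1.7500,-0.5000)
o1: d²=562 > ρ²=43 → inactive
o2: d²=1 ≤ ρ²=43; F_rep = 30·(-1,0)/1² = (-30.0000,0.0000)
o3: d²=52 > ρ²=43 → inactive
o4: d²=85 > ρ²=43 → inactive
F = F_att + ΣF_rep = (-31.7500,-0.5000)
p' = p + 1/5·F = (-5.3500,-9.1000)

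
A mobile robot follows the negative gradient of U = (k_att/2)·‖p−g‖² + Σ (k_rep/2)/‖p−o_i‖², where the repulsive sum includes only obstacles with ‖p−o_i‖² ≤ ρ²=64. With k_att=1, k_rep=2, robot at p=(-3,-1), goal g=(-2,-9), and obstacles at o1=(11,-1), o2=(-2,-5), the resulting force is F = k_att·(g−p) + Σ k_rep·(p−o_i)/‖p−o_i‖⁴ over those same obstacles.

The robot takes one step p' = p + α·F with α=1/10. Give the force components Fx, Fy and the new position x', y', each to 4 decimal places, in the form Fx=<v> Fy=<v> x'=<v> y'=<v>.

Fx=0.9931 Fy=-7.9723 x'=-2.9007 y'=-1.7972

F_att = 1·(g−p) = 1·(1,-8) = (1.0000,-8.0000)
o1: d²=196 > ρ²=64 → inactive
o2: d²=17 ≤ ρ²=64; F_rep = 2·(-1,4)/17² = (-0.0069,0.0277)
F = F_att + ΣF_rep = (0.9931,-7.9723)
p' = p + 1/10·F = (-2.9007,-1.7972)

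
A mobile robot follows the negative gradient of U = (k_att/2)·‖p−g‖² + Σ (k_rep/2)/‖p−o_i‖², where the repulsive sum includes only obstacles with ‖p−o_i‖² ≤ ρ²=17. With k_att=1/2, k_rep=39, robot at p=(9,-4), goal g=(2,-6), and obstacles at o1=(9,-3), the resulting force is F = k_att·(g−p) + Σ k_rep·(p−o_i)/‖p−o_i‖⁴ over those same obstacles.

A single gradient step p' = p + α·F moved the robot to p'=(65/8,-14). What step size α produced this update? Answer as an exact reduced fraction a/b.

F_att = 1/2·(g−p) = 1/2·(-7,-2) = (-3.5000,-1.0000)
o1: d²=1 ≤ ρ²=17; F_rep = 39·(0,-1)/1² = (0.0000,-39.0000)
F = F_att + ΣF_rep = (-3.5000,-40.0000)
Δp = p'−p = (-0.8750,-10.0000); α = Δx/Fx = (-7/8) / (-7/2) = 1/4
check: Δy/Fy = (-10) / (-40) = 1/4 ✓

α = 1/4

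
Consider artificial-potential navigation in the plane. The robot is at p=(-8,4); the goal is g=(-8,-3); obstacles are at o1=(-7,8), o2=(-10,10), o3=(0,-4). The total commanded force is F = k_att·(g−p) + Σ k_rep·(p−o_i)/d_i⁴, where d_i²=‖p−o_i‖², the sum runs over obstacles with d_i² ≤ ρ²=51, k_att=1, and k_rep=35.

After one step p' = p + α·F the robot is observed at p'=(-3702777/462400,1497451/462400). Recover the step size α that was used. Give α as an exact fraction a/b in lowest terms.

α = 1/10

F_att = 1·(g−p) = 1·(0,-7) = (0.0000,-7.0000)
o1: d²=17 ≤ ρ²=51; F_rep = 35·(-1,-4)/17² = (-0.1211,-0.4844)
o2: d²=40 ≤ ρ²=51; F_rep = 35·(2,-6)/40² = (0.0437,-0.1313)
o3: d²=128 > ρ²=51 → inactive
F = F_att + ΣF_rep = (-0.0774,-7.6157)
Δp = p'−p = (-0.0077,-0.7616); α = Δx/Fx = (-3577/462400) / (-3577/46240) = 1/10
check: Δy/Fy = (-352149/462400) / (-352149/46240) = 1/10 ✓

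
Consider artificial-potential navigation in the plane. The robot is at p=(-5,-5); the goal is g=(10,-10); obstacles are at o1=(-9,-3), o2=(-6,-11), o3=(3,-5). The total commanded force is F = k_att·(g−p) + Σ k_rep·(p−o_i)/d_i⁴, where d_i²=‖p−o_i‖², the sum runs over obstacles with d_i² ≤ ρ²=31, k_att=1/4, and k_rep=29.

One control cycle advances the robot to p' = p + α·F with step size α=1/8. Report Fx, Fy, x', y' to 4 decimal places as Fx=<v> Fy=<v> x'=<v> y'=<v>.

Fx=4.0400 Fy=-1.3950 x'=-4.4950 y'=-5.1744

F_att = 1/4·(g−p) = 1/4·(15,-5) = (3.7500,-1.2500)
o1: d²=20 ≤ ρ²=31; F_rep = 29·(4,-2)/20² = (0.2900,-0.1450)
o2: d²=37 > ρ²=31 → inactive
o3: d²=64 > ρ²=31 → inactive
F = F_att + ΣF_rep = (4.0400,-1.3950)
p' = p + 1/8·F = (-4.4950,-5.1744)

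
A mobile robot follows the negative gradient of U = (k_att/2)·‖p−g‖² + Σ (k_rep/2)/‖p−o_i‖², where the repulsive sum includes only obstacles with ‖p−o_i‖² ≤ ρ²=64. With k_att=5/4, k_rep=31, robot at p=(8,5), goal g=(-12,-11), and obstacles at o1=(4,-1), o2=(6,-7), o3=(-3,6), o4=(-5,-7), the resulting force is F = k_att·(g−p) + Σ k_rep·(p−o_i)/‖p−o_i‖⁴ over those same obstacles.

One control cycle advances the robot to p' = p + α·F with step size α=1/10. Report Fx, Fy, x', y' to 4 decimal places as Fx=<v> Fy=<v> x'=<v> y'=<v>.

Fx=-24.9541 Fy=-19.9312 x'=5.5046 y'=3.0069

F_att = 5/4·(g−p) = 5/4·(-20,-16) = (-25.0000,-20.0000)
o1: d²=52 ≤ ρ²=64; F_rep = 31·(4,6)/52² = (0.0459,0.0688)
o2: d²=148 > ρ²=64 → inactive
o3: d²=122 > ρ²=64 → inactive
o4: d²=313 > ρ²=64 → inactive
F = F_att + ΣF_rep = (-24.9541,-19.9312)
p' = p + 1/10·F = (5.5046,3.0069)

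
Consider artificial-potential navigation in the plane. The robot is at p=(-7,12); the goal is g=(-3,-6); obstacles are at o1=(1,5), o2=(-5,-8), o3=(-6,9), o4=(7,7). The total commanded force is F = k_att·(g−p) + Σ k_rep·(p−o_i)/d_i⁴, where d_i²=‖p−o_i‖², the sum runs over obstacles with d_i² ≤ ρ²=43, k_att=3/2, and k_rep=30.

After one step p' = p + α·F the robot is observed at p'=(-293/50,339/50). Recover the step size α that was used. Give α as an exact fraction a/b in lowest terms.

α = 1/5

F_att = 3/2·(g−p) = 3/2·(4,-18) = (6.0000,-27.0000)
o1: d²=113 > ρ²=43 → inactive
o2: d²=404 > ρ²=43 → inactive
o3: d²=10 ≤ ρ²=43; F_rep = 30·(-1,3)/10² = (-0.3000,0.9000)
o4: d²=221 > ρ²=43 → inactive
F = F_att + ΣF_rep = (5.7000,-26.1000)
Δp = p'−p = (1.1400,-5.2200); α = Δx/Fx = (57/50) / (57/10) = 1/5
check: Δy/Fy = (-261/50) / (-261/10) = 1/5 ✓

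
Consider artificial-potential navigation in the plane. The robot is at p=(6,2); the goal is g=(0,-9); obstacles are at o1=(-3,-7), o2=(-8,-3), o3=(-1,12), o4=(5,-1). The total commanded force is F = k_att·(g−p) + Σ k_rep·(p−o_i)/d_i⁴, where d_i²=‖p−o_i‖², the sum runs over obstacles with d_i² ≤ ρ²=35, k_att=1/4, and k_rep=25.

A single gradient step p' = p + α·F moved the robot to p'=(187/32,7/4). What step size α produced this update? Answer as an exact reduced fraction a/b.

α = 1/8

F_att = 1/4·(g−p) = 1/4·(-6,-11) = (-1.5000,-2.7500)
o1: d²=162 > ρ²=35 → inactive
o2: d²=221 > ρ²=35 → inactive
o3: d²=149 > ρ²=35 → inactive
o4: d²=10 ≤ ρ²=35; F_rep = 25·(1,3)/10² = (0.2500,0.7500)
F = F_att + ΣF_rep = (-1.2500,-2.0000)
Δp = p'−p = (-0.1562,-0.2500); α = Δx/Fx = (-5/32) / (-5/4) = 1/8
check: Δy/Fy = (-1/4) / (-2) = 1/8 ✓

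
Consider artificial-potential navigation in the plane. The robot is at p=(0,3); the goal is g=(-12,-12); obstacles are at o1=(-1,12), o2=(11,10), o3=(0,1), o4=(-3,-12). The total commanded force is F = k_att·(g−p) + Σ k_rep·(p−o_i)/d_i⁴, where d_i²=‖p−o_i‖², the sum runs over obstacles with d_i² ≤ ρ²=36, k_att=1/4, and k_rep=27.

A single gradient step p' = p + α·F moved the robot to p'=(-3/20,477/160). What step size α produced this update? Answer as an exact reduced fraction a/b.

F_att = 1/4·(g−p) = 1/4·(-12,-15) = (-3.0000,-3.7500)
o1: d²=82 > ρ²=36 → inactive
o2: d²=170 > ρ²=36 → inactive
o3: d²=4 ≤ ρ²=36; F_rep = 27·(0,2)/4² = (0.0000,3.3750)
o4: d²=234 > ρ²=36 → inactive
F = F_att + ΣF_rep = (-3.0000,-0.3750)
Δp = p'−p = (-0.1500,-0.0187); α = Δx/Fx = (-3/20) / (-3) = 1/20
check: Δy/Fy = (-3/160) / (-3/8) = 1/20 ✓

α = 1/20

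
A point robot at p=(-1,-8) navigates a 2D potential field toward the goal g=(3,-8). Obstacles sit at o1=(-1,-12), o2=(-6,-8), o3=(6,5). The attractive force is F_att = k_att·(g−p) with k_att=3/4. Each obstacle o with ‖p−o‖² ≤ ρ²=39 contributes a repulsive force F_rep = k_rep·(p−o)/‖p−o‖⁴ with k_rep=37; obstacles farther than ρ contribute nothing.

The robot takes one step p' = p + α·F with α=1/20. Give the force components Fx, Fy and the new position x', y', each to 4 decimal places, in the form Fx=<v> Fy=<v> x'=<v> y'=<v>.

Fx=3.2960 Fy=0.5781 x'=-0.8352 y'=-7.9711

F_att = 3/4·(g−p) = 3/4·(4,0) = (3.0000,0.0000)
o1: d²=16 ≤ ρ²=39; F_rep = 37·(0,4)/16² = (0.0000,0.5781)
o2: d²=25 ≤ ρ²=39; F_rep = 37·(5,0)/25² = (0.2960,0.0000)
o3: d²=218 > ρ²=39 → inactive
F = F_att + ΣF_rep = (3.2960,0.5781)
p' = p + 1/20·F = (-0.8352,-7.9711)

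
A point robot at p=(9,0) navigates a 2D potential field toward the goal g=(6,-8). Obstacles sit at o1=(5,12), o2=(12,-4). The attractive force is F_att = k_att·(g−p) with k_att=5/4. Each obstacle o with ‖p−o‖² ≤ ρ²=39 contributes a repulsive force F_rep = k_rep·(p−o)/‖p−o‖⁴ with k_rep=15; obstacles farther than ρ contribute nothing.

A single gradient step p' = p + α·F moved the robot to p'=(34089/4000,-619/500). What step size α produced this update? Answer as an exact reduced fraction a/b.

α = 1/8

F_att = 5/4·(g−p) = 5/4·(-3,-8) = (-3.7500,-10.0000)
o1: d²=160 > ρ²=39 → inactive
o2: d²=25 ≤ ρ²=39; F_rep = 15·(-3,4)/25² = (-0.0720,0.0960)
F = F_att + ΣF_rep = (-3.8220,-9.9040)
Δp = p'−p = (-0.4778,-1.2380); α = Δx/Fx = (-1911/4000) / (-1911/500) = 1/8
check: Δy/Fy = (-619/500) / (-1238/125) = 1/8 ✓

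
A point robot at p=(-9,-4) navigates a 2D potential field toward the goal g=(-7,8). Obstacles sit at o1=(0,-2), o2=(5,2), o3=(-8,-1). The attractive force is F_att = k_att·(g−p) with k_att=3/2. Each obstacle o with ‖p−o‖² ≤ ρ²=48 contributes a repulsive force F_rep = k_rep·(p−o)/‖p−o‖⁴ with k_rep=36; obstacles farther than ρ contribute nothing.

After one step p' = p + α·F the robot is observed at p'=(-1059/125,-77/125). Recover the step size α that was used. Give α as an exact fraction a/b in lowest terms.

α = 1/5

F_att = 3/2·(g−p) = 3/2·(2,12) = (3.0000,18.0000)
o1: d²=85 > ρ²=48 → inactive
o2: d²=232 > ρ²=48 → inactive
o3: d²=10 ≤ ρ²=48; F_rep = 36·(-1,-3)/10² = (-0.3600,-1.0800)
F = F_att + ΣF_rep = (2.6400,16.9200)
Δp = p'−p = (0.5280,3.3840); α = Δx/Fx = (66/125) / (66/25) = 1/5
check: Δy/Fy = (423/125) / (423/25) = 1/5 ✓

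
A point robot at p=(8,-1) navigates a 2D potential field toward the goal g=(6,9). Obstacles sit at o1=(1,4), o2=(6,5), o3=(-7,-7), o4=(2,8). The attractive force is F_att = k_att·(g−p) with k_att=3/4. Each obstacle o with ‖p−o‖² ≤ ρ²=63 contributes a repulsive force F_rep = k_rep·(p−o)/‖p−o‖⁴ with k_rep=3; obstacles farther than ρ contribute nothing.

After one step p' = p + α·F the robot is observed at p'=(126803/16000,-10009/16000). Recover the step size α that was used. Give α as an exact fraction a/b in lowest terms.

α = 1/20

F_att = 3/4·(g−p) = 3/4·(-2,10) = (-1.5000,7.5000)
o1: d²=74 > ρ²=63 → inactive
o2: d²=40 ≤ ρ²=63; F_rep = 3·(2,-6)/40² = (0.0037,-0.0112)
o3: d²=261 > ρ²=63 → inactive
o4: d²=117 > ρ²=63 → inactive
F = F_att + ΣF_rep = (-1.4963,7.4887)
Δp = p'−p = (-0.0748,0.3744); α = Δx/Fx = (-1197/16000) / (-1197/800) = 1/20
check: Δy/Fy = (5991/16000) / (5991/800) = 1/20 ✓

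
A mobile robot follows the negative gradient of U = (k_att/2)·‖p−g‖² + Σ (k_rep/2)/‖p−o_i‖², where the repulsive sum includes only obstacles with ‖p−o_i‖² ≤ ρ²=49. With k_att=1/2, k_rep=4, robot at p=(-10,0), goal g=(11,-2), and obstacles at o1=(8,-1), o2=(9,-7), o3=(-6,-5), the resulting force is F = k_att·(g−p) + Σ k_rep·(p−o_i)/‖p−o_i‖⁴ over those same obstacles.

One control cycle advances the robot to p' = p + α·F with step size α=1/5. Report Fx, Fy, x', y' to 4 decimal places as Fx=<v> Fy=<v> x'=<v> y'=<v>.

F_att = 1/2·(g−p) = 1/2·(21,-2) = (10.5000,-1.0000)
o1: d²=325 > ρ²=49 → inactive
o2: d²=410 > ρ²=49 → inactive
o3: d²=41 ≤ ρ²=49; F_rep = 4·(-4,5)/41² = (-0.0095,0.0119)
F = F_att + ΣF_rep = (10.4905,-0.9881)
p' = p + 1/5·F = (-7.9019,-0.1976)

Fx=10.4905 Fy=-0.9881 x'=-7.9019 y'=-0.1976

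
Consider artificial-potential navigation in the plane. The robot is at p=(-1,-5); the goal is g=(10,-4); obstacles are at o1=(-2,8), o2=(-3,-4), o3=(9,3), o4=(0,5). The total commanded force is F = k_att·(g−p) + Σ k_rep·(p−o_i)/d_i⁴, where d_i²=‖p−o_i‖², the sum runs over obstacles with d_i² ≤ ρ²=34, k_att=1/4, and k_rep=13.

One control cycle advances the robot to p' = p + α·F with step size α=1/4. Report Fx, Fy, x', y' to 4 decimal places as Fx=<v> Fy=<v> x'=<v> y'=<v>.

F_att = 1/4·(g−p) = 1/4·(11,1) = (2.7500,0.2500)
o1: d²=170 > ρ²=34 → inactive
o2: d²=5 ≤ ρ²=34; F_rep = 13·(2,-1)/5² = (1.0400,-0.5200)
o3: d²=164 > ρ²=34 → inactive
o4: d²=101 > ρ²=34 → inactive
F = F_att + ΣF_rep = (3.7900,-0.2700)
p' = p + 1/4·F = (-0.0525,-5.0675)

Fx=3.7900 Fy=-0.2700 x'=-0.0525 y'=-5.0675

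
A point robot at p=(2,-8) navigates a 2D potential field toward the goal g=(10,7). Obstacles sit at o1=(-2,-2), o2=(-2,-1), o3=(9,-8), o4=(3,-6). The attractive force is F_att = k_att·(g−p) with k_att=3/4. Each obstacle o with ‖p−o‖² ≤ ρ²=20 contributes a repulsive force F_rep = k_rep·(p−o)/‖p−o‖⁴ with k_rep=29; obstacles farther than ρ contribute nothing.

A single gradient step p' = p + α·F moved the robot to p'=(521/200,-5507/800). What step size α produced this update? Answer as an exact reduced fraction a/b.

α = 1/8

F_att = 3/4·(g−p) = 3/4·(8,15) = (6.0000,11.2500)
o1: d²=52 > ρ²=20 → inactive
o2: d²=65 > ρ²=20 → inactive
o3: d²=49 > ρ²=20 → inactive
o4: d²=5 ≤ ρ²=20; F_rep = 29·(-1,-2)/5² = (-1.1600,-2.3200)
F = F_att + ΣF_rep = (4.8400,8.9300)
Δp = p'−p = (0.6050,1.1162); α = Δx/Fx = (121/200) / (121/25) = 1/8
check: Δy/Fy = (893/800) / (893/100) = 1/8 ✓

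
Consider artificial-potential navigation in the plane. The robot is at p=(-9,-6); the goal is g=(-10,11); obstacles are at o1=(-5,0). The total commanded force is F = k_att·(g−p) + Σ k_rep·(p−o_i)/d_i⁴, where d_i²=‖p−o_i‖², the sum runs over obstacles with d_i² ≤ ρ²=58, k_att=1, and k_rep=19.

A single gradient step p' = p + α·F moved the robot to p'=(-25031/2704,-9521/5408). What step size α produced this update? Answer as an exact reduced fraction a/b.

F_att = 1·(g−p) = 1·(-1,17) = (-1.0000,17.0000)
o1: d²=52 ≤ ρ²=58; F_rep = 19·(-4,-6)/52² = (-0.0281,-0.0422)
F = F_att + ΣF_rep = (-1.0281,16.9578)
Δp = p'−p = (-0.2570,4.2395); α = Δx/Fx = (-695/2704) / (-695/676) = 1/4
check: Δy/Fy = (22927/5408) / (22927/1352) = 1/4 ✓

α = 1/4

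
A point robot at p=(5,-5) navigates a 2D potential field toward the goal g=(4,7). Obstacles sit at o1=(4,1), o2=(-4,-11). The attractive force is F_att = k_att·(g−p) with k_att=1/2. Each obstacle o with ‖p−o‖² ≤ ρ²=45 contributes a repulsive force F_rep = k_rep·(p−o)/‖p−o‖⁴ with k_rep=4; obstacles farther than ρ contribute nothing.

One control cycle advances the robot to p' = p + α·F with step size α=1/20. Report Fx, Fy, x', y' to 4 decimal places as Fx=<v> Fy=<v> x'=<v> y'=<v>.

F_att = 1/2·(g−p) = 1/2·(-1,12) = (-0.5000,6.0000)
o1: d²=37 ≤ ρ²=45; F_rep = 4·(1,-6)/37² = (0.0029,-0.0175)
o2: d²=117 > ρ²=45 → inactive
F = F_att + ΣF_rep = (-0.4971,5.9825)
p' = p + 1/20·F = (4.9751,-4.7009)

Fx=-0.4971 Fy=5.9825 x'=4.9751 y'=-4.7009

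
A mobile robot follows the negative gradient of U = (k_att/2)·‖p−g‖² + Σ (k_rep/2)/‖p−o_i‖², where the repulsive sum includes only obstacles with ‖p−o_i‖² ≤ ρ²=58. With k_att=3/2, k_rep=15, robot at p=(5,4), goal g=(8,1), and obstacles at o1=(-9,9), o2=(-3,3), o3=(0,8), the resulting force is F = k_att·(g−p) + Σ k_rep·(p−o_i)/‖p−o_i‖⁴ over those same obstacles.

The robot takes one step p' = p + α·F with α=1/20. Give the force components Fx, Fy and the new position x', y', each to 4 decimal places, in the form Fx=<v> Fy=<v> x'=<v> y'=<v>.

Fx=4.5446 Fy=-4.5357 x'=5.2272 y'=3.7732

F_att = 3/2·(g−p) = 3/2·(3,-3) = (4.5000,-4.5000)
o1: d²=221 > ρ²=58 → inactive
o2: d²=65 > ρ²=58 → inactive
o3: d²=41 ≤ ρ²=58; F_rep = 15·(5,-4)/41² = (0.0446,-0.0357)
F = F_att + ΣF_rep = (4.5446,-4.5357)
p' = p + 1/20·F = (5.2272,3.7732)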